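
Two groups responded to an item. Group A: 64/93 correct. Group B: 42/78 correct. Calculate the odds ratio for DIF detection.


Odds_A = 64/29 = 2.2069
Odds_B = 42/36 = 1.1667
OR = Odds_A / Odds_B = 2.2069 / 1.1667
Exactly, OR = (64 * 36) / (29 * 42) = 2304 / 1218
OR = 1.8916

1.8916


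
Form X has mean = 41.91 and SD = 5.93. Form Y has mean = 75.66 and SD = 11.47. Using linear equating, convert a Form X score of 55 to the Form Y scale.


slope = SD_Y / SD_X = 11.47 / 5.93 ~ 1.9342
intercept = mean_Y - slope * mean_X = 75.66 - (11.47 / 5.93) * 41.91 ~ -5.4037
Y = slope * X + intercept. To avoid rounding drift from the rounded slope/intercept, evaluate the equivalent form Y = mean_Y + SD_Y * (X - mean_X) / SD_X at full precision:
Y = 75.66 + 11.47 * (55 - 41.91) / 5.93
Y = 75.66 + 11.47 * 13.09 / 5.93
Y = 75.66 + 150.1423 / 5.93
Y = 75.66 + 25.3191
Y = 100.9791

100.9791


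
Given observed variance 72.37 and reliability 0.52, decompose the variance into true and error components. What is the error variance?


var_true = rxx * var_obs = 0.52 * 72.37 = 37.6324
var_error = var_obs - var_true
var_error = 72.37 - 37.6324
var_error = 34.7376

34.7376


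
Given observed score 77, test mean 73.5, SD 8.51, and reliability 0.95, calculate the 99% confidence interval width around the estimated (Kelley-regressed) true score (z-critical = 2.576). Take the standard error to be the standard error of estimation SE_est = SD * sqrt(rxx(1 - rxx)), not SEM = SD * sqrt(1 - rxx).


True score estimate = 0.95*77 + 0.05*73.5 = 76.825
SE_est = SD * sqrt(rxx * (1 - rxx)) = 8.51 * sqrt(0.95 * 0.05) = 8.51 * sqrt(0.0475) = 1.854712
CI = T_est +/- z * SE_est, so width = 2 * z * SE_est = 2 * 2.576 * 1.854712
Width = 9.5555

9.5555


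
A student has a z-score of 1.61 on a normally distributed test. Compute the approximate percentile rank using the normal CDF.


CDF(z) = 0.5 * (1 + erf(z/sqrt(2)))
erf(1.1384) = 0.8926
CDF = 0.9463
Percentile rank = 0.9463 * 100 = 94.63

94.63


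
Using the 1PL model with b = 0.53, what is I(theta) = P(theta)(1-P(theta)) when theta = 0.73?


P = 1/(1+exp(-(0.73-0.53))) = 0.5498
I = P*(1-P) = 0.5498 * 0.4502
I = 0.2475

0.2475


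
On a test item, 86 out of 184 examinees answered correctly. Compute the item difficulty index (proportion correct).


Item difficulty p = number correct / total examinees
p = 86 / 184
p = 0.4674

0.4674


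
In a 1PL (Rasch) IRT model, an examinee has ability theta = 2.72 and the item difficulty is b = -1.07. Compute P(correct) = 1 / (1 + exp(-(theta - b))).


theta - b = 2.72 - -1.07 = 3.79
exp(-(theta - b)) = exp(-3.79) = 0.0226
P = 1 / (1 + 0.0226)
P = 0.9779

0.9779


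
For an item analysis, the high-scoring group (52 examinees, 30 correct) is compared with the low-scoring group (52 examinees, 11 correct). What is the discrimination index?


p_upper = 30/52 = 0.5769
p_lower = 11/52 = 0.2115
D = 0.5769 - 0.2115 = 0.3654

0.3654


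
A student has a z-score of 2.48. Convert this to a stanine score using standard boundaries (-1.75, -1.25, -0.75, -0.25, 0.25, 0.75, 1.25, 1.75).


Stanine boundaries: [-1.75, -1.25, -0.75, -0.25, 0.25, 0.75, 1.25, 1.75]
z = 2.48
Check each boundary:
  z >= -1.75 -> could be stanine 2
  z >= -1.25 -> could be stanine 3
  z >= -0.75 -> could be stanine 4
  z >= -0.25 -> could be stanine 5
  z >= 0.25 -> could be stanine 6
  z >= 0.75 -> could be stanine 7
  z >= 1.25 -> could be stanine 8
  z >= 1.75 -> could be stanine 9
Highest qualifying boundary gives stanine = 9

9


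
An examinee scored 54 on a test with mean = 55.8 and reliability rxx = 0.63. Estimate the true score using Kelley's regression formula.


T_est = rxx * X + (1 - rxx) * mean
T_est = 0.63 * 54 + 0.37 * 55.8
T_est = 34.02 + 20.646
T_est = 54.666

54.666


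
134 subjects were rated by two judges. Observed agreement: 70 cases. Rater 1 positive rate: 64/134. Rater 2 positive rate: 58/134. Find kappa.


P_o = 70/134 = 0.522388
P_e = (64*58 + 70*76) / 17956 = 0.503007
kappa = (P_o - P_e) / (1 - P_e)
kappa = (0.522388 - 0.503007) / (1 - 0.503007)
kappa = 0.039

0.039


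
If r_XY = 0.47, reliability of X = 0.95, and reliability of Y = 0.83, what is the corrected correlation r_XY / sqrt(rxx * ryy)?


r_corrected = rxy / sqrt(rxx * ryy)
= 0.47 / sqrt(0.95 * 0.83)
= 0.47 / sqrt(0.7885)
= 0.47 / 0.887975
r_corrected = 0.5293

0.5293


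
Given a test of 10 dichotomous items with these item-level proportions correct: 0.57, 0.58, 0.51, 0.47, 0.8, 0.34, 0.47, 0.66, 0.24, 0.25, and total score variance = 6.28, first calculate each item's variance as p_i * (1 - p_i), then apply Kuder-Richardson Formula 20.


For each item, compute p_i * q_i:
  Item 1: 0.57 * 0.43 = 0.2451
  Item 2: 0.58 * 0.42 = 0.2436
  Item 3: 0.51 * 0.49 = 0.2499
  Item 4: 0.47 * 0.53 = 0.2491
  Item 5: 0.8 * 0.2 = 0.16
  Item 6: 0.34 * 0.66 = 0.2244
  Item 7: 0.47 * 0.53 = 0.2491
  Item 8: 0.66 * 0.34 = 0.2244
  Item 9: 0.24 * 0.76 = 0.1824
  Item 10: 0.25 * 0.75 = 0.1875
Sum(p_i * q_i) = 0.2451 + 0.2436 + 0.2499 + 0.2491 + 0.16 + 0.2244 + 0.2491 + 0.2244 + 0.1824 + 0.1875 = 2.2155
KR-20 = (k/(k-1)) * (1 - Sum(p_i*q_i) / Var_total)
= (10/9) * (1 - 2.2155/6.28)
= 1.1111 * 0.6472
KR-20 = 0.7191

0.7191


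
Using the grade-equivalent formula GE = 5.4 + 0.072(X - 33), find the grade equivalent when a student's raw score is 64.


raw - median = 64 - 33 = 31
slope * diff = 0.072 * 31 = 2.232
GE = 5.4 + 2.232
GE = 7.632

7.632


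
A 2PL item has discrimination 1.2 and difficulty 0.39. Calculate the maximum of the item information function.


For 2PL, max info at theta = b = 0.39
I_max = a^2 / 4 = 1.2^2 / 4
= 1.44 / 4
I_max = 0.36

0.36


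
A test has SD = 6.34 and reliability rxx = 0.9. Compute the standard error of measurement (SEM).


SEM = SD * sqrt(1 - rxx)
SEM = 6.34 * sqrt(1 - 0.9)
SEM = 6.34 * sqrt(0.1) = 6.34 * 0.316228
SEM = 2.0049

2.0049


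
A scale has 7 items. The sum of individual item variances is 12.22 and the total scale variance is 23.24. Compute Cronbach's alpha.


alpha = (k/(k-1)) * (1 - sum(si^2)/s_total^2)
= (7/6) * (1 - 12.22/23.24)
alpha = 0.5532

0.5532


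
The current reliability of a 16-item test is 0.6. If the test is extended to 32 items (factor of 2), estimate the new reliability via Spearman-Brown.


r_new = (n * rxx) / (1 + (n-1) * rxx)
r_new = (2 * 0.6) / (1 + 1 * 0.6)
r_new = 1.2 / 1.6
r_new = 0.75

0.75


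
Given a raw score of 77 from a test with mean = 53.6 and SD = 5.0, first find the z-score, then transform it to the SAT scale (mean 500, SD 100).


z = (X - mean) / SD = (77 - 53.6) / 5.0
z = 23.4 / 5.0
z = 4.68
SAT-scale = SAT = 500 + 100z
Carry z at full precision (z = 23.4 / 5.0) into the conversion:
SAT-scale = 500 + 100 * (23.4 / 5.0) = 500 + 2340 / 5.0
SAT-scale = 500 + 468.0
SAT-scale = 968.0

968.0


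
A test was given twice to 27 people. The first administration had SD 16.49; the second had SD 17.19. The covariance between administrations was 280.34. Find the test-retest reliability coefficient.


r = cov(X,Y) / (SD_X * SD_Y)
r = 280.34 / (16.49 * 17.19)
r = 280.34 / 283.4631
r = 0.989

0.989


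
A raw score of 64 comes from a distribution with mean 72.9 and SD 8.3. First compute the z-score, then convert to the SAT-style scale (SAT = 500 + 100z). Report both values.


z = (X - mean) / SD = (64 - 72.9) / 8.3
z = -8.9 / 8.3
z = -1.0723
SAT-scale = SAT = 500 + 100z
Carry z at full precision (z = -8.9 / 8.3) into the conversion:
SAT-scale = 500 + 100 * (-8.9 / 8.3) = 500 + -890 / 8.3
SAT-scale = 500 + -107.2289
SAT-scale = 392.7711

392.7711


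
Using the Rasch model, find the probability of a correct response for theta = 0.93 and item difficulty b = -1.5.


theta - b = 0.93 - -1.5 = 2.43
exp(-(theta - b)) = exp(-2.43) = 0.088
P = 1 / (1 + 0.088)
P = 0.9191

0.9191


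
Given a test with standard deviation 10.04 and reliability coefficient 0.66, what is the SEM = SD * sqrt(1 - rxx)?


SEM = SD * sqrt(1 - rxx)
SEM = 10.04 * sqrt(1 - 0.66)
SEM = 10.04 * sqrt(0.34) = 10.04 * 0.583095
SEM = 5.8543

5.8543


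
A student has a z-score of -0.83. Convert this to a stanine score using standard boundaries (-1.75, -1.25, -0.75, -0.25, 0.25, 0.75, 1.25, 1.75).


Stanine boundaries: [-1.75, -1.25, -0.75, -0.25, 0.25, 0.75, 1.25, 1.75]
z = -0.83
Check each boundary:
  z >= -1.75 -> could be stanine 2
  z >= -1.25 -> could be stanine 3
  z < -0.75
  z < -0.25
  z < 0.25
  z < 0.75
  z < 1.25
  z < 1.75
Highest qualifying boundary gives stanine = 3

3


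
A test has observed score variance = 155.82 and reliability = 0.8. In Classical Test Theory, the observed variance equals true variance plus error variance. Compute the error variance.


var_true = rxx * var_obs = 0.8 * 155.82 = 124.656
var_error = var_obs - var_true
var_error = 155.82 - 124.656
var_error = 31.164

31.164


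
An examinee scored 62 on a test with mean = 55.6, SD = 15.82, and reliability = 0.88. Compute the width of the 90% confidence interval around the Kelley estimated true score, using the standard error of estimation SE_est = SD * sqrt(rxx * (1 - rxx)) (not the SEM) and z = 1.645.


True score estimate = 0.88*62 + 0.12*55.6 = 61.232
SE_est = SD * sqrt(rxx * (1 - rxx)) = 15.82 * sqrt(0.88 * 0.12) = 15.82 * sqrt(0.1056) = 5.140892
CI = T_est +/- z * SE_est, so width = 2 * z * SE_est = 2 * 1.645 * 5.140892
Width = 16.9135

16.9135


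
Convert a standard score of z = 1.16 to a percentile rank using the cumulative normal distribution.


CDF(z) = 0.5 * (1 + erf(z/sqrt(2)))
erf(0.8202) = 0.754
CDF = 0.877
Percentile rank = 0.877 * 100 = 87.7

87.7


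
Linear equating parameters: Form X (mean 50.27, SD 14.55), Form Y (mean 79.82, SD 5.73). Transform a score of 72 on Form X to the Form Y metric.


slope = SD_Y / SD_X = 5.73 / 14.55 ~ 0.3938
intercept = mean_Y - slope * mean_X = 79.82 - (5.73 / 14.55) * 50.27 ~ 60.0229
Y = slope * X + intercept. To avoid rounding drift from the rounded slope/intercept, evaluate the equivalent form Y = mean_Y + SD_Y * (X - mean_X) / SD_X at full precision:
Y = 79.82 + 5.73 * (72 - 50.27) / 14.55
Y = 79.82 + 5.73 * 21.73 / 14.55
Y = 79.82 + 124.5129 / 14.55
Y = 79.82 + 8.5576
Y = 88.3776

88.3776


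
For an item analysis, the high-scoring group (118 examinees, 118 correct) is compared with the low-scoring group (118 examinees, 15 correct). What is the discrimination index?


p_upper = 118/118 = 1.0
p_lower = 15/118 = 0.1271
D = 1.0 - 0.1271 = 0.8729

0.8729


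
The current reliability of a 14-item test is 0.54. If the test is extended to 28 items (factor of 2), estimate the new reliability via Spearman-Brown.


r_new = (n * rxx) / (1 + (n-1) * rxx)
r_new = (2 * 0.54) / (1 + 1 * 0.54)
r_new = 1.08 / 1.54
r_new = 0.7013

0.7013


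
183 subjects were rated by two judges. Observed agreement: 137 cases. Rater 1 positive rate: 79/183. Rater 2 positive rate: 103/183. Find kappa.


P_o = 137/183 = 0.748634
P_e = (79*103 + 104*80) / 33489 = 0.491415
kappa = (P_o - P_e) / (1 - P_e)
kappa = (0.748634 - 0.491415) / (1 - 0.491415)
kappa = 0.5058

0.5058


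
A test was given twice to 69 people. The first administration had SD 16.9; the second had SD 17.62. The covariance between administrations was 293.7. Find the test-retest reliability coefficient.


r = cov(X,Y) / (SD_X * SD_Y)
r = 293.7 / (16.9 * 17.62)
r = 293.7 / 297.778
r = 0.9863

0.9863


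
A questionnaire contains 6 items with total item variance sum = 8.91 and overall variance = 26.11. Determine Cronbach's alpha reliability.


alpha = (k/(k-1)) * (1 - sum(si^2)/s_total^2)
= (6/5) * (1 - 8.91/26.11)
alpha = 0.7905

0.7905


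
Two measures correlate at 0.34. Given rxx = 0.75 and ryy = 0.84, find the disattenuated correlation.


r_corrected = rxy / sqrt(rxx * ryy)
= 0.34 / sqrt(0.75 * 0.84)
= 0.34 / sqrt(0.63)
= 0.34 / 0.793725
r_corrected = 0.4284

0.4284


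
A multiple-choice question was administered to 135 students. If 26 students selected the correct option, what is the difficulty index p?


Item difficulty p = number correct / total examinees
p = 26 / 135
p = 0.1926

0.1926


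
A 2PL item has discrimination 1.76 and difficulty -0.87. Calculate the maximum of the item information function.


For 2PL, max info at theta = b = -0.87
I_max = a^2 / 4 = 1.76^2 / 4
= 3.0976 / 4
I_max = 0.7744

0.7744


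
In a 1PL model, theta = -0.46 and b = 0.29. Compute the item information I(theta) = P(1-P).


P = 1/(1+exp(-(-0.46-0.29))) = 0.3208
I = P*(1-P) = 0.3208 * 0.6792
I = 0.2179

0.2179


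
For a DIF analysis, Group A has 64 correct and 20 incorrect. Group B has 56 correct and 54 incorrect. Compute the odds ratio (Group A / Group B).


Odds_A = 64/20 = 3.2
Odds_B = 56/54 = 1.037
OR = Odds_A / Odds_B = 3.2 / 1.037
Exactly, OR = (64 * 54) / (20 * 56) = 3456 / 1120
OR = 3.0857

3.0857


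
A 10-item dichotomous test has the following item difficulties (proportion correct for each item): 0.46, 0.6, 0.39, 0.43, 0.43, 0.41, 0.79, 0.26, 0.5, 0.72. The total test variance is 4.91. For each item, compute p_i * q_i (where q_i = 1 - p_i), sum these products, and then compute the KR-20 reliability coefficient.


For each item, compute p_i * q_i:
  Item 1: 0.46 * 0.54 = 0.2484
  Item 2: 0.6 * 0.4 = 0.24
  Item 3: 0.39 * 0.61 = 0.2379
  Item 4: 0.43 * 0.57 = 0.2451
  Item 5: 0.43 * 0.57 = 0.2451
  Item 6: 0.41 * 0.59 = 0.2419
  Item 7: 0.79 * 0.21 = 0.1659
  Item 8: 0.26 * 0.74 = 0.1924
  Item 9: 0.5 * 0.5 = 0.25
  Item 10: 0.72 * 0.28 = 0.2016
Sum(p_i * q_i) = 0.2484 + 0.24 + 0.2379 + 0.2451 + 0.2451 + 0.2419 + 0.1659 + 0.1924 + 0.25 + 0.2016 = 2.2683
KR-20 = (k/(k-1)) * (1 - Sum(p_i*q_i) / Var_total)
= (10/9) * (1 - 2.2683/4.91)
= 1.1111 * 0.538
KR-20 = 0.5978

0.5978


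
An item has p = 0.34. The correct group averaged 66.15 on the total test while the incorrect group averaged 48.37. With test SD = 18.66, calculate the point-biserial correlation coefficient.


q = 1 - p = 0.66
rpb = ((M1 - M0) / SD) * sqrt(p * q)
rpb = ((66.15 - 48.37) / 18.66) * sqrt(0.34 * 0.66)
rpb = 0.4514

0.4514


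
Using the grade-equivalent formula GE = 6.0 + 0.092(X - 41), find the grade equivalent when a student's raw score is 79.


raw - median = 79 - 41 = 38
slope * diff = 0.092 * 38 = 3.496
GE = 6.0 + 3.496
GE = 9.496

9.496


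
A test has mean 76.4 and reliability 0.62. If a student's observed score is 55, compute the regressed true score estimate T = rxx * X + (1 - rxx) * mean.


T_est = rxx * X + (1 - rxx) * mean
T_est = 0.62 * 55 + 0.38 * 76.4
T_est = 34.1 + 29.032
T_est = 63.132

63.132


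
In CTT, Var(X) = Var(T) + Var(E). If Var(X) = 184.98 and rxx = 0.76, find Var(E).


var_true = rxx * var_obs = 0.76 * 184.98 = 140.5848
var_error = var_obs - var_true
var_error = 184.98 - 140.5848
var_error = 44.3952

44.3952


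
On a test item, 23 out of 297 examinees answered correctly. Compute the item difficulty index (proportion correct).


Item difficulty p = number correct / total examinees
p = 23 / 297
p = 0.0774

0.0774


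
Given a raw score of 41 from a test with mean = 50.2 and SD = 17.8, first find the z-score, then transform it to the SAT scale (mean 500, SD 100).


z = (X - mean) / SD = (41 - 50.2) / 17.8
z = -9.2 / 17.8
z = -0.5169
SAT-scale = SAT = 500 + 100z
Carry z at full precision (z = -9.2 / 17.8) into the conversion:
SAT-scale = 500 + 100 * (-9.2 / 17.8) = 500 + -920 / 17.8
SAT-scale = 500 + -51.6854
SAT-scale = 448.3146

448.3146


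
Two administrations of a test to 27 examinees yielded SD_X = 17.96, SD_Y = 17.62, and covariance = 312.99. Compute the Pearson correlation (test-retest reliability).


r = cov(X,Y) / (SD_X * SD_Y)
r = 312.99 / (17.96 * 17.62)
r = 312.99 / 316.4552
r = 0.989

0.989


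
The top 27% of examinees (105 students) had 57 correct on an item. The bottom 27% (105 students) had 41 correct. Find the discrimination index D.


p_upper = 57/105 = 0.5429
p_lower = 41/105 = 0.3905
D = 0.5429 - 0.3905 = 0.1524

0.1524


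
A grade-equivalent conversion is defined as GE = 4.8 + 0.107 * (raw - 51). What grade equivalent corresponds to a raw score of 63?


raw - median = 63 - 51 = 12
slope * diff = 0.107 * 12 = 1.284
GE = 4.8 + 1.284
GE = 6.084

6.084


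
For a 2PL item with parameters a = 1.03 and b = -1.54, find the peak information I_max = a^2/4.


For 2PL, max info at theta = b = -1.54
I_max = a^2 / 4 = 1.03^2 / 4
= 1.0609 / 4
I_max = 0.2652

0.2652


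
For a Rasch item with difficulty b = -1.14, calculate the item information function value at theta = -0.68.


P = 1/(1+exp(-(-0.68--1.14))) = 0.613
I = P*(1-P) = 0.613 * 0.387
I = 0.2372

0.2372


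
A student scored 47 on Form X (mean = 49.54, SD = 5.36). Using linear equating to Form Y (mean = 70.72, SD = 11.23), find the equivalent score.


slope = SD_Y / SD_X = 11.23 / 5.36 ~ 2.0951
intercept = mean_Y - slope * mean_X = 70.72 - (11.23 / 5.36) * 49.54 ~ -33.0737
Y = slope * X + intercept. To avoid rounding drift from the rounded slope/intercept, evaluate the equivalent form Y = mean_Y + SD_Y * (X - mean_X) / SD_X at full precision:
Y = 70.72 + 11.23 * (47 - 49.54) / 5.36
Y = 70.72 - 11.23 * 2.54 / 5.36
Y = 70.72 - 28.5242 / 5.36
Y = 70.72 - 5.3217
Y = 65.3983

65.3983


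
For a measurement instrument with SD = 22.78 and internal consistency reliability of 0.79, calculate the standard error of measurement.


SEM = SD * sqrt(1 - rxx)
SEM = 22.78 * sqrt(1 - 0.79)
SEM = 22.78 * sqrt(0.21) = 22.78 * 0.458258
SEM = 10.4391

10.4391


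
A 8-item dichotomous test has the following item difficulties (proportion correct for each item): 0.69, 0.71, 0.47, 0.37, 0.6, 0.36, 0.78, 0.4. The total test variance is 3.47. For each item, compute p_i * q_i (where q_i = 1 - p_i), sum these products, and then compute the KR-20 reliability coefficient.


For each item, compute p_i * q_i:
  Item 1: 0.69 * 0.31 = 0.2139
  Item 2: 0.71 * 0.29 = 0.2059
  Item 3: 0.47 * 0.53 = 0.2491
  Item 4: 0.37 * 0.63 = 0.2331
  Item 5: 0.6 * 0.4 = 0.24
  Item 6: 0.36 * 0.64 = 0.2304
  Item 7: 0.78 * 0.22 = 0.1716
  Item 8: 0.4 * 0.6 = 0.24
Sum(p_i * q_i) = 0.2139 + 0.2059 + 0.2491 + 0.2331 + 0.24 + 0.2304 + 0.1716 + 0.24 = 1.784
KR-20 = (k/(k-1)) * (1 - Sum(p_i*q_i) / Var_total)
= (8/7) * (1 - 1.784/3.47)
= 1.1429 * 0.4859
KR-20 = 0.5553

0.5553


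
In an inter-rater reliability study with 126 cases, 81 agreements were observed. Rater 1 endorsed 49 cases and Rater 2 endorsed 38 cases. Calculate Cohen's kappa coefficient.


P_o = 81/126 = 0.642857
P_e = (49*38 + 77*88) / 15876 = 0.544092
kappa = (P_o - P_e) / (1 - P_e)
kappa = (0.642857 - 0.544092) / (1 - 0.544092)
kappa = 0.2166

0.2166


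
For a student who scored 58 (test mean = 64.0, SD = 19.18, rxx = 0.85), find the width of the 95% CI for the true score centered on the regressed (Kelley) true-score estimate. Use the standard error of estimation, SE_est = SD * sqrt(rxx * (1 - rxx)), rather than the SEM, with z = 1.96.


True score estimate = 0.85*58 + 0.15*64.0 = 58.9
SE_est = SD * sqrt(rxx * (1 - rxx)) = 19.18 * sqrt(0.85 * 0.15) = 19.18 * sqrt(0.1275) = 6.84863
CI = T_est +/- z * SE_est, so width = 2 * z * SE_est = 2 * 1.96 * 6.84863
Width = 26.8466

26.8466


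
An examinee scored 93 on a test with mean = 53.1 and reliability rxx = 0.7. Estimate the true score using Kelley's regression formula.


T_est = rxx * X + (1 - rxx) * mean
T_est = 0.7 * 93 + 0.3 * 53.1
T_est = 65.1 + 15.93
T_est = 81.03

81.03


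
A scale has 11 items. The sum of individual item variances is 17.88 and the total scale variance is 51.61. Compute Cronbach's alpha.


alpha = (k/(k-1)) * (1 - sum(si^2)/s_total^2)
= (11/10) * (1 - 17.88/51.61)
alpha = 0.7189

0.7189


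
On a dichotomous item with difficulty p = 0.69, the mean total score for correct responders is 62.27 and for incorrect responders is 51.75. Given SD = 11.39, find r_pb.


q = 1 - p = 0.31
rpb = ((M1 - M0) / SD) * sqrt(p * q)
rpb = ((62.27 - 51.75) / 11.39) * sqrt(0.69 * 0.31)
rpb = 0.4272

0.4272


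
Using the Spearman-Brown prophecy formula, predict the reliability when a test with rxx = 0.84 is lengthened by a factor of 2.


r_new = (n * rxx) / (1 + (n-1) * rxx)
r_new = (2 * 0.84) / (1 + 1 * 0.84)
r_new = 1.68 / 1.84
r_new = 0.913

0.913


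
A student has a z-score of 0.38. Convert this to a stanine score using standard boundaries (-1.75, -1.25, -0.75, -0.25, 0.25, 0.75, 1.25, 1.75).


Stanine boundaries: [-1.75, -1.25, -0.75, -0.25, 0.25, 0.75, 1.25, 1.75]
z = 0.38
Check each boundary:
  z >= -1.75 -> could be stanine 2
  z >= -1.25 -> could be stanine 3
  z >= -0.75 -> could be stanine 4
  z >= -0.25 -> could be stanine 5
  z >= 0.25 -> could be stanine 6
  z < 0.75
  z < 1.25
  z < 1.75
Highest qualifying boundary gives stanine = 6

6


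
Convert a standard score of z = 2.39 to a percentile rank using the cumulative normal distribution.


CDF(z) = 0.5 * (1 + erf(z/sqrt(2)))
erf(1.69) = 0.9832
CDF = 0.9916
Percentile rank = 0.9916 * 100 = 99.16

99.16


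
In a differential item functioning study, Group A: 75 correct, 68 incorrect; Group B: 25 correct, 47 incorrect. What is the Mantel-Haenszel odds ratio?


Odds_A = 75/68 = 1.1029
Odds_B = 25/47 = 0.5319
OR = Odds_A / Odds_B = 1.1029 / 0.5319
Exactly, OR = (75 * 47) / (68 * 25) = 3525 / 1700
OR = 2.0735

2.0735


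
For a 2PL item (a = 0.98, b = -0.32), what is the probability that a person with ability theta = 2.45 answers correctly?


a*(theta - b) = 0.98 * (2.45 - -0.32) = 2.7146
exp(-2.7146) = 0.0662
P = 1 / (1 + 0.0662)
P = 0.9379

0.9379


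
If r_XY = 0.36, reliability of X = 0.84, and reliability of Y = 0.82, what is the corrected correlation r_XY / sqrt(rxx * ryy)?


r_corrected = rxy / sqrt(rxx * ryy)
= 0.36 / sqrt(0.84 * 0.82)
= 0.36 / sqrt(0.6888)
= 0.36 / 0.82994
r_corrected = 0.4338

0.4338


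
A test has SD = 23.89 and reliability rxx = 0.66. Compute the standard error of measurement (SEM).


SEM = SD * sqrt(1 - rxx)
SEM = 23.89 * sqrt(1 - 0.66)
SEM = 23.89 * sqrt(0.34) = 23.89 * 0.583095
SEM = 13.9301

13.9301


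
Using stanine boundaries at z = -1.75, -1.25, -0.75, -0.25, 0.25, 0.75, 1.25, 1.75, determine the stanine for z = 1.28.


Stanine boundaries: [-1.75, -1.25, -0.75, -0.25, 0.25, 0.75, 1.25, 1.75]
z = 1.28
Check each boundary:
  z >= -1.75 -> could be stanine 2
  z >= -1.25 -> could be stanine 3
  z >= -0.75 -> could be stanine 4
  z >= -0.25 -> could be stanine 5
  z >= 0.25 -> could be stanine 6
  z >= 0.75 -> could be stanine 7
  z >= 1.25 -> could be stanine 8
  z < 1.75
Highest qualifying boundary gives stanine = 8

8


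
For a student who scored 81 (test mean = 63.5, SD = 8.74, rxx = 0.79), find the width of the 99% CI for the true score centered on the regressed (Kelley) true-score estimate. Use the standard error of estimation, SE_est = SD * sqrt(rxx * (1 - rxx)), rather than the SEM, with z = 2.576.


True score estimate = 0.79*81 + 0.21*63.5 = 77.325
SE_est = SD * sqrt(rxx * (1 - rxx)) = 8.74 * sqrt(0.79 * 0.21) = 8.74 * sqrt(0.1659) = 3.559874
CI = T_est +/- z * SE_est, so width = 2 * z * SE_est = 2 * 2.576 * 3.559874
Width = 18.3405

18.3405


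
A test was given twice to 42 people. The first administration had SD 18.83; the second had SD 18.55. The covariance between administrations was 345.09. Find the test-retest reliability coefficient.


r = cov(X,Y) / (SD_X * SD_Y)
r = 345.09 / (18.83 * 18.55)
r = 345.09 / 349.2965
r = 0.988

0.988


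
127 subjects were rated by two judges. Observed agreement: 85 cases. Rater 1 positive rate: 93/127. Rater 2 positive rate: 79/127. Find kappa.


P_o = 85/127 = 0.669291
P_e = (93*79 + 34*48) / 16129 = 0.556699
kappa = (P_o - P_e) / (1 - P_e)
kappa = (0.669291 - 0.556699) / (1 - 0.556699)
kappa = 0.254

0.254


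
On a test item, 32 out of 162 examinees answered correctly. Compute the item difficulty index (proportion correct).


Item difficulty p = number correct / total examinees
p = 32 / 162
p = 0.1975

0.1975


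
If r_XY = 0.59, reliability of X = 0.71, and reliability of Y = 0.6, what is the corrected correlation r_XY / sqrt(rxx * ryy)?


r_corrected = rxy / sqrt(rxx * ryy)
= 0.59 / sqrt(0.71 * 0.6)
= 0.59 / sqrt(0.426)
= 0.59 / 0.652687
r_corrected = 0.904

0.904


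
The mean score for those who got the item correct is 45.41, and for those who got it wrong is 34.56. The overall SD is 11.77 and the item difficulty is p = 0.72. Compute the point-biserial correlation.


q = 1 - p = 0.28
rpb = ((M1 - M0) / SD) * sqrt(p * q)
rpb = ((45.41 - 34.56) / 11.77) * sqrt(0.72 * 0.28)
rpb = 0.4139

0.4139


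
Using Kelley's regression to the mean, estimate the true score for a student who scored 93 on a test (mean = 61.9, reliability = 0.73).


T_est = rxx * X + (1 - rxx) * mean
T_est = 0.73 * 93 + 0.27 * 61.9
T_est = 67.89 + 16.713
T_est = 84.603

84.603


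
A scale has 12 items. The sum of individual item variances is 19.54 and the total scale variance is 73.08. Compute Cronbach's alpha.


alpha = (k/(k-1)) * (1 - sum(si^2)/s_total^2)
= (12/11) * (1 - 19.54/73.08)
alpha = 0.7992

0.7992


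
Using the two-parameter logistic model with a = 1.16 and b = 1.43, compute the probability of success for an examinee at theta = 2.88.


a*(theta - b) = 1.16 * (2.88 - 1.43) = 1.682
exp(-1.682) = 0.186
P = 1 / (1 + 0.186)
P = 0.8432

0.8432


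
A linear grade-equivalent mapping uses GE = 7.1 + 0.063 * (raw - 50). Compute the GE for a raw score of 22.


raw - median = 22 - 50 = -28
slope * diff = 0.063 * -28 = -1.764
GE = 7.1 + -1.764
GE = 5.336

5.336


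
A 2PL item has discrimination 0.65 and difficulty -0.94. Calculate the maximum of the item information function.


For 2PL, max info at theta = b = -0.94
I_max = a^2 / 4 = 0.65^2 / 4
= 0.4225 / 4
I_max = 0.1056

0.1056


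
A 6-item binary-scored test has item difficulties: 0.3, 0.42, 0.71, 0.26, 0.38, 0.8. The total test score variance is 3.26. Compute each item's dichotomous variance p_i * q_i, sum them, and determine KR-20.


For each item, compute p_i * q_i:
  Item 1: 0.3 * 0.7 = 0.21
  Item 2: 0.42 * 0.58 = 0.2436
  Item 3: 0.71 * 0.29 = 0.2059
  Item 4: 0.26 * 0.74 = 0.1924
  Item 5: 0.38 * 0.62 = 0.2356
  Item 6: 0.8 * 0.2 = 0.16
Sum(p_i * q_i) = 0.21 + 0.2436 + 0.2059 + 0.1924 + 0.2356 + 0.16 = 1.2475
KR-20 = (k/(k-1)) * (1 - Sum(p_i*q_i) / Var_total)
= (6/5) * (1 - 1.2475/3.26)
= 1.2 * 0.6173
KR-20 = 0.7408

0.7408


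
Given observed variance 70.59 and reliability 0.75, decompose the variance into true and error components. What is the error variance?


var_true = rxx * var_obs = 0.75 * 70.59 = 52.9425
var_error = var_obs - var_true
var_error = 70.59 - 52.9425
var_error = 17.6475

17.6475


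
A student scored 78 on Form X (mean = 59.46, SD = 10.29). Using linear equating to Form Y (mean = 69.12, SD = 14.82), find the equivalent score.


slope = SD_Y / SD_X = 14.82 / 10.29 ~ 1.4402
intercept = mean_Y - slope * mean_X = 69.12 - (14.82 / 10.29) * 59.46 ~ -16.5163
Y = slope * X + intercept. To avoid rounding drift from the rounded slope/intercept, evaluate the equivalent form Y = mean_Y + SD_Y * (X - mean_X) / SD_X at full precision:
Y = 69.12 + 14.82 * (78 - 59.46) / 10.29
Y = 69.12 + 14.82 * 18.54 / 10.29
Y = 69.12 + 274.7628 / 10.29
Y = 69.12 + 26.7019
Y = 95.8219

95.8219


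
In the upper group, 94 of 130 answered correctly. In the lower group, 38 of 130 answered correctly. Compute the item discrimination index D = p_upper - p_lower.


p_upper = 94/130 = 0.7231
p_lower = 38/130 = 0.2923
D = 0.7231 - 0.2923 = 0.4308

0.4308


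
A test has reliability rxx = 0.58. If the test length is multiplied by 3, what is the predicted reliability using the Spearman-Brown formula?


r_new = (n * rxx) / (1 + (n-1) * rxx)
r_new = (3 * 0.58) / (1 + 2 * 0.58)
r_new = 1.74 / 2.16
r_new = 0.8056

0.8056


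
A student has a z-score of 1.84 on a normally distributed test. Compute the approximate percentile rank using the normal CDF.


CDF(z) = 0.5 * (1 + erf(z/sqrt(2)))
erf(1.3011) = 0.9342
CDF = 0.9671
Percentile rank = 0.9671 * 100 = 96.71

96.71


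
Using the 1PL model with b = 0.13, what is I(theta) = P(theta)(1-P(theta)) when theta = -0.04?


P = 1/(1+exp(-(-0.04-0.13))) = 0.4576
I = P*(1-P) = 0.4576 * 0.5424
I = 0.2482

0.2482


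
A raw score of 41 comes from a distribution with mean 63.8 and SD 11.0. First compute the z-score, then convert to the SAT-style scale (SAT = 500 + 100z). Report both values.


z = (X - mean) / SD = (41 - 63.8) / 11.0
z = -22.8 / 11.0
z = -2.0727
SAT-scale = SAT = 500 + 100z
Carry z at full precision (z = -22.8 / 11.0) into the conversion:
SAT-scale = 500 + 100 * (-22.8 / 11.0) = 500 + -2280 / 11.0
SAT-scale = 500 + -207.2727
SAT-scale = 292.7273

292.7273


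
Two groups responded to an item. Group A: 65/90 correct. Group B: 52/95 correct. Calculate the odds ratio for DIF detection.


Odds_A = 65/25 = 2.6
Odds_B = 52/43 = 1.2093
OR = Odds_A / Odds_B = 2.6 / 1.2093
Exactly, OR = (65 * 43) / (25 * 52) = 2795 / 1300
OR = 2.15

2.15


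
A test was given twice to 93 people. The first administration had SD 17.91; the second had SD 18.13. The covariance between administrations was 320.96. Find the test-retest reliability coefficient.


r = cov(X,Y) / (SD_X * SD_Y)
r = 320.96 / (17.91 * 18.13)
r = 320.96 / 324.7083
r = 0.9885

0.9885


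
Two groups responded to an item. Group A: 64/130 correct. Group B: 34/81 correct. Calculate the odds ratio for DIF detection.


Odds_A = 64/66 = 0.9697
Odds_B = 34/47 = 0.7234
OR = Odds_A / Odds_B = 0.9697 / 0.7234
Exactly, OR = (64 * 47) / (66 * 34) = 3008 / 2244
OR = 1.3405

1.3405


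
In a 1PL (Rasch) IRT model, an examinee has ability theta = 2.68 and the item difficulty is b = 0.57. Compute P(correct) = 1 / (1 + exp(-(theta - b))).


theta - b = 2.68 - 0.57 = 2.11
exp(-(theta - b)) = exp(-2.11) = 0.1212
P = 1 / (1 + 0.1212)
P = 0.8919

0.8919


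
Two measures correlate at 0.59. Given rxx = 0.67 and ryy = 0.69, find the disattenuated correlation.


r_corrected = rxy / sqrt(rxx * ryy)
= 0.59 / sqrt(0.67 * 0.69)
= 0.59 / sqrt(0.4623)
= 0.59 / 0.679926
r_corrected = 0.8677

0.8677


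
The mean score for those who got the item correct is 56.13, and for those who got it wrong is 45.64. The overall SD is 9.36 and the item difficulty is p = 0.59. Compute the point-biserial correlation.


q = 1 - p = 0.41
rpb = ((M1 - M0) / SD) * sqrt(p * q)
rpb = ((56.13 - 45.64) / 9.36) * sqrt(0.59 * 0.41)
rpb = 0.5512

0.5512


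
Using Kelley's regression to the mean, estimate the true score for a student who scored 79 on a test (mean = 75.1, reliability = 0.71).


T_est = rxx * X + (1 - rxx) * mean
T_est = 0.71 * 79 + 0.29 * 75.1
T_est = 56.09 + 21.779
T_est = 77.869

77.869


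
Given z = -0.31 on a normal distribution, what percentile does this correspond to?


CDF(z) = 0.5 * (1 + erf(z/sqrt(2)))
erf(-0.2192) = -0.2434
CDF = 0.3783
Percentile rank = 0.3783 * 100 = 37.83

37.83


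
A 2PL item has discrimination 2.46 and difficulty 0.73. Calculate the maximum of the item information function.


For 2PL, max info at theta = b = 0.73
I_max = a^2 / 4 = 2.46^2 / 4
= 6.0516 / 4
I_max = 1.5129

1.5129


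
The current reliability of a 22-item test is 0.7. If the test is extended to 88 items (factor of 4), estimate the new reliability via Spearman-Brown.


r_new = (n * rxx) / (1 + (n-1) * rxx)
r_new = (4 * 0.7) / (1 + 3 * 0.7)
r_new = 2.8 / 3.1
r_new = 0.9032

0.9032


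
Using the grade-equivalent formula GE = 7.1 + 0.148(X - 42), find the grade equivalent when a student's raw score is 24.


raw - median = 24 - 42 = -18
slope * diff = 0.148 * -18 = -2.664
GE = 7.1 + -2.664
GE = 4.436

4.436


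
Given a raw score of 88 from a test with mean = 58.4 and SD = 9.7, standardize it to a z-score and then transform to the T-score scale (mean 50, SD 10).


z = (X - mean) / SD = (88 - 58.4) / 9.7
z = 29.6 / 9.7
z = 3.0515
T-score = T = 50 + 10z
Carry z at full precision (z = 29.6 / 9.7) into the conversion:
T-score = 50 + 10 * (29.6 / 9.7) = 50 + 296 / 9.7
T-score = 50 + 30.5155
T-score = 80.5155

80.5155


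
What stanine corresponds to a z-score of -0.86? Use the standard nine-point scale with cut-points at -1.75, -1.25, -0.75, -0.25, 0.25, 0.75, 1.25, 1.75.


Stanine boundaries: [-1.75, -1.25, -0.75, -0.25, 0.25, 0.75, 1.25, 1.75]
z = -0.86
Check each boundary:
  z >= -1.75 -> could be stanine 2
  z >= -1.25 -> could be stanine 3
  z < -0.75
  z < -0.25
  z < 0.25
  z < 0.75
  z < 1.25
  z < 1.75
Highest qualifying boundary gives stanine = 3

3


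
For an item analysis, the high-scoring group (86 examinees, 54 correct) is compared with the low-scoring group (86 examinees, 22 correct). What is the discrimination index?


p_upper = 54/86 = 0.6279
p_lower = 22/86 = 0.2558
D = 0.6279 - 0.2558 = 0.3721

0.3721


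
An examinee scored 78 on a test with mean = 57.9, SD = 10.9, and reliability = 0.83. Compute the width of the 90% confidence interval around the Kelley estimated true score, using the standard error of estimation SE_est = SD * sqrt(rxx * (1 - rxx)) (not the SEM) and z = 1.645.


True score estimate = 0.83*78 + 0.17*57.9 = 74.583
SE_est = SD * sqrt(rxx * (1 - rxx)) = 10.9 * sqrt(0.83 * 0.17) = 10.9 * sqrt(0.1411) = 4.094398
CI = T_est +/- z * SE_est, so width = 2 * z * SE_est = 2 * 1.645 * 4.094398
Width = 13.4706

13.4706


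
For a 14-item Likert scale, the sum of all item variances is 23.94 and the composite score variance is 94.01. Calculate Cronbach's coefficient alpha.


alpha = (k/(k-1)) * (1 - sum(si^2)/s_total^2)
= (14/13) * (1 - 23.94/94.01)
alpha = 0.8027

0.8027


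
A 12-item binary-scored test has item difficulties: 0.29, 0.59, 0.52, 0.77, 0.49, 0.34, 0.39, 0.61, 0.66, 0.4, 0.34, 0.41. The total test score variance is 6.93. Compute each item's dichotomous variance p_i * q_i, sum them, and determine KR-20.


For each item, compute p_i * q_i:
  Item 1: 0.29 * 0.71 = 0.2059
  Item 2: 0.59 * 0.41 = 0.2419
  Item 3: 0.52 * 0.48 = 0.2496
  Item 4: 0.77 * 0.23 = 0.1771
  Item 5: 0.49 * 0.51 = 0.2499
  Item 6: 0.34 * 0.66 = 0.2244
  Item 7: 0.39 * 0.61 = 0.2379
  Item 8: 0.61 * 0.39 = 0.2379
  Item 9: 0.66 * 0.34 = 0.2244
  Item 10: 0.4 * 0.6 = 0.24
  Item 11: 0.34 * 0.66 = 0.2244
  Item 12: 0.41 * 0.59 = 0.2419
Sum(p_i * q_i) = 0.2059 + 0.2419 + 0.2496 + 0.1771 + 0.2499 + 0.2244 + 0.2379 + 0.2379 + 0.2244 + 0.24 + 0.2244 + 0.2419 = 2.7553
KR-20 = (k/(k-1)) * (1 - Sum(p_i*q_i) / Var_total)
= (12/11) * (1 - 2.7553/6.93)
= 1.0909 * 0.6024
KR-20 = 0.6572

0.6572


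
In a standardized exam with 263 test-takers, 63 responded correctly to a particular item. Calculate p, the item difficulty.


Item difficulty p = number correct / total examinees
p = 63 / 263
p = 0.2395

0.2395


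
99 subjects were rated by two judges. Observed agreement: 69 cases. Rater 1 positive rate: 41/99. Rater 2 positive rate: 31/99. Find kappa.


P_o = 69/99 = 0.69697
P_e = (41*31 + 58*68) / 9801 = 0.532089
kappa = (P_o - P_e) / (1 - P_e)
kappa = (0.69697 - 0.532089) / (1 - 0.532089)
kappa = 0.3524

0.3524


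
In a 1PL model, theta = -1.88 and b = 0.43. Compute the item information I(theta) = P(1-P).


P = 1/(1+exp(-(-1.88-0.43))) = 0.0903
I = P*(1-P) = 0.0903 * 0.9097
I = 0.0821

0.0821


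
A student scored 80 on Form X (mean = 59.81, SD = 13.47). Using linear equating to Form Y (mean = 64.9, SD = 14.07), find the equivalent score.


slope = SD_Y / SD_X = 14.07 / 13.47 ~ 1.0445
intercept = mean_Y - slope * mean_X = 64.9 - (14.07 / 13.47) * 59.81 ~ 2.4259
Y = slope * X + intercept. To avoid rounding drift from the rounded slope/intercept, evaluate the equivalent form Y = mean_Y + SD_Y * (X - mean_X) / SD_X at full precision:
Y = 64.9 + 14.07 * (80 - 59.81) / 13.47
Y = 64.9 + 14.07 * 20.19 / 13.47
Y = 64.9 + 284.0733 / 13.47
Y = 64.9 + 21.0893
Y = 85.9893

85.9893


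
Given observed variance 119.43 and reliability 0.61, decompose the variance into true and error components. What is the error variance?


var_true = rxx * var_obs = 0.61 * 119.43 = 72.8523
var_error = var_obs - var_true
var_error = 119.43 - 72.8523
var_error = 46.5777

46.5777


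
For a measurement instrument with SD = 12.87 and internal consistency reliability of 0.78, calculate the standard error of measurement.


SEM = SD * sqrt(1 - rxx)
SEM = 12.87 * sqrt(1 - 0.78)
SEM = 12.87 * sqrt(0.22) = 12.87 * 0.469042
SEM = 6.0366

6.0366


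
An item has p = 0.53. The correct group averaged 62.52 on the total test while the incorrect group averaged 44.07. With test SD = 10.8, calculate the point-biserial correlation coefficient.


q = 1 - p = 0.47
rpb = ((M1 - M0) / SD) * sqrt(p * q)
rpb = ((62.52 - 44.07) / 10.8) * sqrt(0.53 * 0.47)
rpb = 0.8526

0.8526


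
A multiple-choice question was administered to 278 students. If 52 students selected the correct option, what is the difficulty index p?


Item difficulty p = number correct / total examinees
p = 52 / 278
p = 0.1871

0.1871


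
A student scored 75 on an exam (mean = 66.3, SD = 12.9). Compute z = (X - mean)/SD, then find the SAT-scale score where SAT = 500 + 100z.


z = (X - mean) / SD = (75 - 66.3) / 12.9
z = 8.7 / 12.9
z = 0.6744
SAT-scale = SAT = 500 + 100z
Carry z at full precision (z = 8.7 / 12.9) into the conversion:
SAT-scale = 500 + 100 * (8.7 / 12.9) = 500 + 870 / 12.9
SAT-scale = 500 + 67.4419
SAT-scale = 567.4419

567.4419


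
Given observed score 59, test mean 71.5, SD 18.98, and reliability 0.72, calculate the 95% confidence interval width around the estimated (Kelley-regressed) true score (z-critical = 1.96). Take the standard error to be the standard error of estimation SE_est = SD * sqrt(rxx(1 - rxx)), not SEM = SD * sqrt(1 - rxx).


True score estimate = 0.72*59 + 0.28*71.5 = 62.5
SE_est = SD * sqrt(rxx * (1 - rxx)) = 18.98 * sqrt(0.72 * 0.28) = 18.98 * sqrt(0.2016) = 8.521999
CI = T_est +/- z * SE_est, so width = 2 * z * SE_est = 2 * 1.96 * 8.521999
Width = 33.4062

33.4062


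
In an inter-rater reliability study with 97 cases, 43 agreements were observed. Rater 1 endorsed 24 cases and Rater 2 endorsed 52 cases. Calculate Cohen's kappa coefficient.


P_o = 43/97 = 0.443299
P_e = (24*52 + 73*45) / 9409 = 0.481773
kappa = (P_o - P_e) / (1 - P_e)
kappa = (0.443299 - 0.481773) / (1 - 0.481773)
kappa = -0.0742

-0.0742


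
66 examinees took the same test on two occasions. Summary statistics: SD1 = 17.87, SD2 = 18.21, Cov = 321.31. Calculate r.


r = cov(X,Y) / (SD_X * SD_Y)
r = 321.31 / (17.87 * 18.21)
r = 321.31 / 325.4127
r = 0.9874

0.9874


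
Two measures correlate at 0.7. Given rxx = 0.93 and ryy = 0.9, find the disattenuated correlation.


r_corrected = rxy / sqrt(rxx * ryy)
= 0.7 / sqrt(0.93 * 0.9)
= 0.7 / sqrt(0.837)
= 0.7 / 0.914877
r_corrected = 0.7651

0.7651


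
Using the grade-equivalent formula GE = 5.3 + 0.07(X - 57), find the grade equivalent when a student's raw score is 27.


raw - median = 27 - 57 = -30
slope * diff = 0.07 * -30 = -2.1
GE = 5.3 + -2.1
GE = 3.2

3.2


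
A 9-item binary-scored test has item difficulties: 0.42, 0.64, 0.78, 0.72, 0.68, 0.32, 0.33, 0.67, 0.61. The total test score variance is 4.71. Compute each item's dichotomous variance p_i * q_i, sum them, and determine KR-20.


For each item, compute p_i * q_i:
  Item 1: 0.42 * 0.58 = 0.2436
  Item 2: 0.64 * 0.36 = 0.2304
  Item 3: 0.78 * 0.22 = 0.1716
  Item 4: 0.72 * 0.28 = 0.2016
  Item 5: 0.68 * 0.32 = 0.2176
  Item 6: 0.32 * 0.68 = 0.2176
  Item 7: 0.33 * 0.67 = 0.2211
  Item 8: 0.67 * 0.33 = 0.2211
  Item 9: 0.61 * 0.39 = 0.2379
Sum(p_i * q_i) = 0.2436 + 0.2304 + 0.1716 + 0.2016 + 0.2176 + 0.2176 + 0.2211 + 0.2211 + 0.2379 = 1.9625
KR-20 = (k/(k-1)) * (1 - Sum(p_i*q_i) / Var_total)
= (9/8) * (1 - 1.9625/4.71)
= 1.125 * 0.5833
KR-20 = 0.6562

0.6562


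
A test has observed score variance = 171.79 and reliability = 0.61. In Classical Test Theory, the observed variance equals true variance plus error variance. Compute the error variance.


var_true = rxx * var_obs = 0.61 * 171.79 = 104.7919
var_error = var_obs - var_true
var_error = 171.79 - 104.7919
var_error = 66.9981

66.9981
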